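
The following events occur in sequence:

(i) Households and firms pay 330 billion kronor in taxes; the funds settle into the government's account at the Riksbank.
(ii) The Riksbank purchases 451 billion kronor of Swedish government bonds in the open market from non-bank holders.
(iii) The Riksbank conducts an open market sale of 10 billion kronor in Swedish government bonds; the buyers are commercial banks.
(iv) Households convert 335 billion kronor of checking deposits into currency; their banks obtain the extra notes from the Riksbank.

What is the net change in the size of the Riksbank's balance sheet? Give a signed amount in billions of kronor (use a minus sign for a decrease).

Government account inflow 330 billion kronor: only the composition of liabilities changes → 0.
Asset purchase (from non-banks) 451 billion kronor: a Riksbank asset is acquired → +451B.
OMO sale (to banks) 10 billion kronor: a Riksbank asset is shed → −10B.
Currency withdrawal 335 billion kronor: only the composition of liabilities changes → 0.
Net: 0 + 451 − 10 + 0 = +441 billion.

+441 billion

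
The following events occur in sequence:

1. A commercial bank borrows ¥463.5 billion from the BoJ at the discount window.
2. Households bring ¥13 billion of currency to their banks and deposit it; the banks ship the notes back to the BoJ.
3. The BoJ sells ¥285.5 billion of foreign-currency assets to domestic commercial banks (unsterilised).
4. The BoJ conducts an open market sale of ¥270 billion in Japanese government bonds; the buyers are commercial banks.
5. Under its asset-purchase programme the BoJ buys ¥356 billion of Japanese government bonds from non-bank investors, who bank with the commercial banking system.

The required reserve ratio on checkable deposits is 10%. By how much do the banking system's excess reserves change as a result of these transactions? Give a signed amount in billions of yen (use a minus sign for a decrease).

Discount-window loan ¥463.5 billion: reserves +¥463.5B, deposits 0.
Currency deposit ¥13 billion: reserves +¥13B, deposits +¥13B.
FX sale ¥285.5 billion: reserves −¥285.5B, deposits 0.
OMO sale (to banks) ¥270 billion: reserves −¥270B, deposits 0.
Asset purchase (from non-banks) ¥356 billion: reserves +¥356B, deposits +¥356B.
Totals: Δreserves = +¥277B, Δdeposits = +¥369B.
Δrequired reserves = 10% × +¥369B = +¥36.9B.
Δexcess reserves = Δreserves − Δrequired = +¥277B − (+¥36.9B) = +¥240.1 billion.

+¥240.1 billion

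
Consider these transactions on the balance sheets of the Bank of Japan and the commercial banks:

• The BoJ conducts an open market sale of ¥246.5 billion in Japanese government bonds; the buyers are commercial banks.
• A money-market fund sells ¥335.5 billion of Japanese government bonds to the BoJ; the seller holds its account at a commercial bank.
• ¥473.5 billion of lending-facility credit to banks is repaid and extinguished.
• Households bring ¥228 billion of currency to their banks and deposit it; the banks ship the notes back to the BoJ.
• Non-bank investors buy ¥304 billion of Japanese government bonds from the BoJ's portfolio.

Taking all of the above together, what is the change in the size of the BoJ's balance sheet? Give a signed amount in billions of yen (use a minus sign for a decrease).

-¥688.5 billion

OMO sale (to banks) ¥246.5 billion: a BoJ asset is shed → −¥246.5B.
Asset purchase (from non-banks) ¥335.5 billion: a BoJ asset is acquired → +¥335.5B.
Discount-window repayment ¥473.5 billion: a BoJ asset is shed → −¥473.5B.
Currency deposit ¥228 billion: only the composition of liabilities changes → 0.
Asset sale (to non-banks) ¥304 billion: a BoJ asset is shed → −¥304B.
Net: −246.5 + 335.5 − 473.5 + 0 − 304 = -¥688.5 billion.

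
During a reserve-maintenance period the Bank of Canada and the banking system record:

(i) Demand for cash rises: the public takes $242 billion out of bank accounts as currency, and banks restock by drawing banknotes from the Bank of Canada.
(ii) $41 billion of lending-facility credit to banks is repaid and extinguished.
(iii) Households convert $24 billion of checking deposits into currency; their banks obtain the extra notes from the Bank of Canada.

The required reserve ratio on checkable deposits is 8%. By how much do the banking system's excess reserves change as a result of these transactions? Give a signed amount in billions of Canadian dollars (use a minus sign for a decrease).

-$285.72 billion

Currency withdrawal $242 billion: reserves −$242B, deposits −$242B.
Discount-window repayment $41 billion: reserves −$41B, deposits 0.
Currency withdrawal $24 billion: reserves −$24B, deposits −$24B.
Totals: Δreserves = −$307B, Δdeposits = −$266B.
Δrequired reserves = 8% × −$266B = −$21.28B.
Δexcess reserves = Δreserves − Δrequired = −$307B − (−$21.28B) = -$285.72 billion.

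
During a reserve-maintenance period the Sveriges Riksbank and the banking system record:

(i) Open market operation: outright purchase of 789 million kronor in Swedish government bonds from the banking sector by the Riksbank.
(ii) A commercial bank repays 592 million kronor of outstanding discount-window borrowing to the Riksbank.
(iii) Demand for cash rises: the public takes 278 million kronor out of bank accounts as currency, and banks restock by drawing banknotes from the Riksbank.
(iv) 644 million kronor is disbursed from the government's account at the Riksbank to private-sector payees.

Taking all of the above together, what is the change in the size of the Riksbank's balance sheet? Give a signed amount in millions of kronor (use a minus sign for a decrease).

+197 million

OMO purchase (from banks) 789 million kronor: a Riksbank asset is acquired → +789M.
Discount-window repayment 592 million kronor: a Riksbank asset is shed → −592M.
Currency withdrawal 278 million kronor: only the composition of liabilities changes → 0.
Government spending 644 million kronor: only the composition of liabilities changes → 0.
Net: 789 − 592 + 0 + 0 = +197 million.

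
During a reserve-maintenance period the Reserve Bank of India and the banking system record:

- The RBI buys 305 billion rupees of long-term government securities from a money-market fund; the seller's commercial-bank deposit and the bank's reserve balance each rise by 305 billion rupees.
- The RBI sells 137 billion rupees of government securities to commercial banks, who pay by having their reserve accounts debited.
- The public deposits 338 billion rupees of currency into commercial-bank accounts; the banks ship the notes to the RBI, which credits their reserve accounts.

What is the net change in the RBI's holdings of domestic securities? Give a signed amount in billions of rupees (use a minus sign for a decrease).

Asset purchase (from non-banks) 305 billion rupees: securities added to the RBI's portfolio → +305B.
OMO sale (to banks) 137 billion rupees: securities removed from the RBI's portfolio → −137B.
Currency deposit 338 billion rupees: the RBI's securities portfolio is untouched → 0.
Net: 305 − 137 + 0 = +168 billion.

+168 billion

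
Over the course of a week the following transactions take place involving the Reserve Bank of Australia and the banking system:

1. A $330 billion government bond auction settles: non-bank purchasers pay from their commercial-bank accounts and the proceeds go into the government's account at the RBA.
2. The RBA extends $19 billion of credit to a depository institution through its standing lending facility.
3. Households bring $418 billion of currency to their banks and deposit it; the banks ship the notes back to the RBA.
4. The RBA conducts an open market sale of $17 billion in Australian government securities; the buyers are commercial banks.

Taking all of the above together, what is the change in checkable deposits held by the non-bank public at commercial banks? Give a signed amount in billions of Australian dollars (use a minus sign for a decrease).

Government account inflow $330 billion: non-bank counterparties' bank balances fall → −$330B.
Discount-window loan $19 billion: the counterparty is a bank, so public deposits are unchanged → 0.
Currency deposit $418 billion: non-bank counterparties' bank balances rise → +$418B.
OMO sale (to banks) $17 billion: the counterparty is a bank, so public deposits are unchanged → 0.
Net: −330 + 0 + 418 + 0 = +$88 billion.

+$88 billion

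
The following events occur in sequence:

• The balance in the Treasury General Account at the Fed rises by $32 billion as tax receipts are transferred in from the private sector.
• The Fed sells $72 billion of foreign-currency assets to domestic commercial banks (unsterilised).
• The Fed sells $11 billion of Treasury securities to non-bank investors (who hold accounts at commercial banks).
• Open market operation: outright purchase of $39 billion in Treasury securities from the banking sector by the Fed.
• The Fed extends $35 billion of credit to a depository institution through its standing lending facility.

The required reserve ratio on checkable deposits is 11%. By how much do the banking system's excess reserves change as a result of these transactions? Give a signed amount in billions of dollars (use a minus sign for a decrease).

Government account inflow $32 billion: reserves −$32B, deposits −$32B.
FX sale $72 billion: reserves −$72B, deposits 0.
Asset sale (to non-banks) $11 billion: reserves −$11B, deposits −$11B.
OMO purchase (from banks) $39 billion: reserves +$39B, deposits 0.
Discount-window loan $35 billion: reserves +$35B, deposits 0.
Totals: Δreserves = −$41B, Δdeposits = −$43B.
Δrequired reserves = 11% × −$43B = −$4.73B.
Δexcess reserves = Δreserves − Δrequired = −$41B − (−$4.73B) = -$36.27 billion.

-$36.27 billion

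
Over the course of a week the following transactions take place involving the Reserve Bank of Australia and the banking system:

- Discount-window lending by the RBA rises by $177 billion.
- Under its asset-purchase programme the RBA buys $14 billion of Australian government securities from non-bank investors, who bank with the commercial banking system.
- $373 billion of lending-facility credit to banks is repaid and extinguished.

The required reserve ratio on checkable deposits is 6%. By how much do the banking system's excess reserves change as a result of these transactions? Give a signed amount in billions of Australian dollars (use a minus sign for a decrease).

-$182.84 billion

Discount-window loan $177 billion: reserves +$177B, deposits 0.
Asset purchase (from non-banks) $14 billion: reserves +$14B, deposits +$14B.
Discount-window repayment $373 billion: reserves −$373B, deposits 0.
Totals: Δreserves = −$182B, Δdeposits = +$14B.
Δrequired reserves = 6% × +$14B = +$0.84B.
Δexcess reserves = Δreserves − Δrequired = −$182B − (+$0.84B) = -$182.84 billion.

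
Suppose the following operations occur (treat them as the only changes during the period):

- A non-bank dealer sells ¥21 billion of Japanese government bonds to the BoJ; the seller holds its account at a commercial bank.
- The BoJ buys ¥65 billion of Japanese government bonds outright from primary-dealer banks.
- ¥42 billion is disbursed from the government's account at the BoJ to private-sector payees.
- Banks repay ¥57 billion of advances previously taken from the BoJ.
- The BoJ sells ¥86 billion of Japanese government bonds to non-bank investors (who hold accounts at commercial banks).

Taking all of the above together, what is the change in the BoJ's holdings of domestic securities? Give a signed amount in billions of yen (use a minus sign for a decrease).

BoJ balance sheet:
  Assets:      Loans to banks −¥57B
  Liabilities: Bank reserves −¥15B, Government deposits −¥42B
Commercial banking system:
  Assets:      Reserves at CB −¥15B, Securities −¥65B
  Liabilities: Checkable deposits −¥23B, Borrowings from CB −¥57B
So the change in the BoJ's holdings of domestic securities is ¥0 (no change).

¥0 (no change)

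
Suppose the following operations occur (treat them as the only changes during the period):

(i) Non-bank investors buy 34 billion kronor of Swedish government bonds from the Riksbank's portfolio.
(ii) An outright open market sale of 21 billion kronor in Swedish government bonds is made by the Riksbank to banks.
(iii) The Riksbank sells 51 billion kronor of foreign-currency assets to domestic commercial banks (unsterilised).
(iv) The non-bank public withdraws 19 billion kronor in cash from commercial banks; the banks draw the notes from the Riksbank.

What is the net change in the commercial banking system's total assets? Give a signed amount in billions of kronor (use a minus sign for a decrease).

-53 billion

Asset sale (to non-banks) 34 billion kronor: bank balance sheets shrink → −34B.
OMO sale (to banks) 21 billion kronor: just an asset swap on bank balance sheets → 0.
FX sale 51 billion kronor: just an asset swap on bank balance sheets → 0.
Currency withdrawal 19 billion kronor: bank balance sheets shrink → −19B.
Net: −34 + 0 + 0 − 19 = -53 billion.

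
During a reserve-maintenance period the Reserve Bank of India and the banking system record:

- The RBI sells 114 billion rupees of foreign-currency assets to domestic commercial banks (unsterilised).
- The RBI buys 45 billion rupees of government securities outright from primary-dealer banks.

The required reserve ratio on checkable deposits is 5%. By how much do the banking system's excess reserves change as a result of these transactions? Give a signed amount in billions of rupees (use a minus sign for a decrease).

FX sale 114 billion rupees: reserves −114B, deposits 0.
OMO purchase (from banks) 45 billion rupees: reserves +45B, deposits 0.
Totals: Δreserves = −69B, Δdeposits = 0.
Δrequired reserves = 5% × 0 = 0.
Δexcess reserves = Δreserves − Δrequired = −69B − (0) = -69 billion.

-69 billion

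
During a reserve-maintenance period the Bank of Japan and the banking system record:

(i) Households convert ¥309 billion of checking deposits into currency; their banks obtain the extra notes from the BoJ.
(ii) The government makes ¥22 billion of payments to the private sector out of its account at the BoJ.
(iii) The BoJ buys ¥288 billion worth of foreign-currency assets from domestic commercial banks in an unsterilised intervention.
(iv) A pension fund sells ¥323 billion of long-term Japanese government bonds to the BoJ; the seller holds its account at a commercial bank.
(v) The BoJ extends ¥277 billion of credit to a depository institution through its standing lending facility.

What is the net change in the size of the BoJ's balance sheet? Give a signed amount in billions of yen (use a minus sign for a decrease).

BoJ balance sheet:
  Assets:      Securities +¥323B, Loans to banks +¥277B, Foreign assets +¥288B
  Liabilities: Bank reserves +¥601B, Currency in circulation +¥309B, Government deposits −¥22B
Commercial banking system:
  Assets:      Reserves at CB +¥601B, Foreign assets −¥288B
  Liabilities: Checkable deposits +¥36B, Borrowings from CB +¥277B
Change in total BoJ assets = +¥888 billion.

+¥888 billion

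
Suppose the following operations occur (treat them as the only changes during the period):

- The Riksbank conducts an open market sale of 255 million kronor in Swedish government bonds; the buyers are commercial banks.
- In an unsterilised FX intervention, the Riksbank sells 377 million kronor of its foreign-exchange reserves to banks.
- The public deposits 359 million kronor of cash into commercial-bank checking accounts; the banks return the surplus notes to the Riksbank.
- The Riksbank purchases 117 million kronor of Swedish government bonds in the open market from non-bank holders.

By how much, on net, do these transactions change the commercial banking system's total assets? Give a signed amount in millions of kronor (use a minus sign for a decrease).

Riksbank balance sheet:
  Assets:      Securities −138M, Foreign assets −377M
  Liabilities: Bank reserves −156M, Currency in circulation −359M
Commercial banking system:
  Assets:      Reserves at CB −156M, Securities +255M, Foreign assets +377M
  Liabilities: Checkable deposits +476M
Change in total bank assets = +476 million.

+476 million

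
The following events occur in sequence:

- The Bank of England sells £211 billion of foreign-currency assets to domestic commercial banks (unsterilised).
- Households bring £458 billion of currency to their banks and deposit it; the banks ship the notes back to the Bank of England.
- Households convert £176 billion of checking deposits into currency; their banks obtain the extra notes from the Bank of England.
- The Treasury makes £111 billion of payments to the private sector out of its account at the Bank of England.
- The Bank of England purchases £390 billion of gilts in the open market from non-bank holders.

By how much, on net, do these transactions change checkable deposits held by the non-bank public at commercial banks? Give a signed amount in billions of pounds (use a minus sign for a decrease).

Bank of England balance sheet:
  Assets:      Securities +£390B, Foreign assets −£211B
  Liabilities: Bank reserves +£572B, Currency in circulation −£282B, Government deposits −£111B
Commercial banking system:
  Assets:      Reserves at CB +£572B, Foreign assets +£211B
  Liabilities: Checkable deposits +£783B
So the change in checkable deposits held by the non-bank public at commercial banks is +£783 billion.

+£783 billion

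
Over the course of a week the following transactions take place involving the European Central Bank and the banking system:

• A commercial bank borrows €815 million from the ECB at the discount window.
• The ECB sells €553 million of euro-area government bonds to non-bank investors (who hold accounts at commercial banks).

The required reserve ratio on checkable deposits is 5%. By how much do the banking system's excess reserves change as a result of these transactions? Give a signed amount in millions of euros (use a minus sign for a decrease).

+€289.65 million

Discount-window loan €815 million: reserves +€815M, deposits 0.
Asset sale (to non-banks) €553 million: reserves −€553M, deposits −€553M.
Totals: Δreserves = +€262M, Δdeposits = −€553M.
Δrequired reserves = 5% × −€553M = −€27.65M.
Δexcess reserves = Δreserves − Δrequired = +€262M − (−€27.65M) = +€289.65 million.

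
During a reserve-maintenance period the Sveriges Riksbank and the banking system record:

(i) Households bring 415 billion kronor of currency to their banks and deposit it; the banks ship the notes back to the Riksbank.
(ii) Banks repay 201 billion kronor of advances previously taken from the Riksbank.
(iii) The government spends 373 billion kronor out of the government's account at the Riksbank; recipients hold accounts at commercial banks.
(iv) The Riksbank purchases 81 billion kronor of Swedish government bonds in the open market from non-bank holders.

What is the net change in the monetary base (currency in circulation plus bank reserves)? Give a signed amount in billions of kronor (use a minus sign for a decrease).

Currency deposit 415 billion kronor: just a shift between currency and reserves — both are base money → 0.
Discount-window repayment 201 billion kronor: Riksbank balance sheet contracts → −201B.
Government spending 373 billion kronor: a non-base liability converts back to reserves → +373B.
Asset purchase (from non-banks) 81 billion kronor: Riksbank balance sheet expands → +81B.
Net: 0 − 201 + 373 + 81 = +253 billion.

+253 billion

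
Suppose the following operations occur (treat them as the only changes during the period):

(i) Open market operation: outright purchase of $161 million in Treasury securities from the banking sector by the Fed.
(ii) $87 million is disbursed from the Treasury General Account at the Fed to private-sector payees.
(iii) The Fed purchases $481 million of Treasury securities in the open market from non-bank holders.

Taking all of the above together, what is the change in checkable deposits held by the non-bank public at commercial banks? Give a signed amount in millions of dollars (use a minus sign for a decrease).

+$568 million

OMO purchase (from banks) $161 million: the counterparty is a bank, so public deposits are unchanged → 0.
Government spending $87 million: non-bank counterparties' bank balances rise → +$87M.
Asset purchase (from non-banks) $481 million: non-bank counterparties' bank balances rise → +$481M.
Net: 0 + 87 + 481 = +$568 million.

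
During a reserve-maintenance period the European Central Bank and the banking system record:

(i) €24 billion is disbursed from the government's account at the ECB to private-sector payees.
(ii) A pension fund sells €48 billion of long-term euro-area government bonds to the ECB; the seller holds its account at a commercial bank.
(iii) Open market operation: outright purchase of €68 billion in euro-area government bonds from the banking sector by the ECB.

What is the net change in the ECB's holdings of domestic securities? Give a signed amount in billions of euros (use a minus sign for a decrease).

+€116 billion

Government spending €24 billion: the ECB's securities portfolio is untouched → 0.
Asset purchase (from non-banks) €48 billion: securities added to the ECB's portfolio → +€48B.
OMO purchase (from banks) €68 billion: securities added to the ECB's portfolio → +€68B.
Net: 0 + 48 + 68 = +€116 billion.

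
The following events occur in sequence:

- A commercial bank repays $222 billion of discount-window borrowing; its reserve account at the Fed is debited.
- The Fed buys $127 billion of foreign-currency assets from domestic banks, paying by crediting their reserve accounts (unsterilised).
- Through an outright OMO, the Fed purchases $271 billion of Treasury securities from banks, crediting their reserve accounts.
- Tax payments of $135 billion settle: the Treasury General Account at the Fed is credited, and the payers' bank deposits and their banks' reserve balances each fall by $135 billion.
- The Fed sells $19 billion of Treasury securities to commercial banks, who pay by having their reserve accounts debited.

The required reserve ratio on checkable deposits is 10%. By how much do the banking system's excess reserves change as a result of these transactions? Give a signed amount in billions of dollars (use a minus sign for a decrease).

Discount-window repayment $222 billion: reserves −$222B, deposits 0.
FX purchase $127 billion: reserves +$127B, deposits 0.
OMO purchase (from banks) $271 billion: reserves +$271B, deposits 0.
Government account inflow $135 billion: reserves −$135B, deposits −$135B.
OMO sale (to banks) $19 billion: reserves −$19B, deposits 0.
Totals: Δreserves = +$22B, Δdeposits = −$135B.
Δrequired reserves = 10% × −$135B = −$13.5B.
Δexcess reserves = Δreserves − Δrequired = +$22B − (−$13.5B) = +$35.5 billion.

+$35.5 billion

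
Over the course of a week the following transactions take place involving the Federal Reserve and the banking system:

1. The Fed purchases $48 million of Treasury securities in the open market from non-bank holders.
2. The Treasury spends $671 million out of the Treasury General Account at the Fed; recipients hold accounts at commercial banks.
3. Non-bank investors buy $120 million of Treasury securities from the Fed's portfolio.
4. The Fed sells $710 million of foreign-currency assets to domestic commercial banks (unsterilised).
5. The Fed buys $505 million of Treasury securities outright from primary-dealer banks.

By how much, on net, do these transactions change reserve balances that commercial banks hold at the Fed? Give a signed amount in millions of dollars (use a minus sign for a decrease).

+$394 million

Fed balance sheet:
  Assets:      Securities +$433M, Foreign assets −$710M
  Liabilities: Bank reserves +$394M, Government deposits −$671M
So the change in reserve balances that commercial banks hold at the Fed is +$394 million.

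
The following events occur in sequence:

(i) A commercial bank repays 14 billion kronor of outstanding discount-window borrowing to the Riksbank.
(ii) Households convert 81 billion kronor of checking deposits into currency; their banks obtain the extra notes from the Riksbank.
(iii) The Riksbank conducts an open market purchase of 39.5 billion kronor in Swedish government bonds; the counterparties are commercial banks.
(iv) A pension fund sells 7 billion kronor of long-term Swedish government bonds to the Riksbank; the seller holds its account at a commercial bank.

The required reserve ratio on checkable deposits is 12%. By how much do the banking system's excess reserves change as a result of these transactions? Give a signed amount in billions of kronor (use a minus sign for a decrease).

-39.62 billion

Discount-window repayment 14 billion kronor: reserves −14B, deposits 0.
Currency withdrawal 81 billion kronor: reserves −81B, deposits −81B.
OMO purchase (from banks) 39.5 billion kronor: reserves +39.5B, deposits 0.
Asset purchase (from non-banks) 7 billion kronor: reserves +7B, deposits +7B.
Totals: Δreserves = −48.5B, Δdeposits = −74B.
Δrequired reserves = 12% × −74B = −8.88B.
Δexcess reserves = Δreserves − Δrequired = −48.5B − (−8.88B) = -39.62 billion.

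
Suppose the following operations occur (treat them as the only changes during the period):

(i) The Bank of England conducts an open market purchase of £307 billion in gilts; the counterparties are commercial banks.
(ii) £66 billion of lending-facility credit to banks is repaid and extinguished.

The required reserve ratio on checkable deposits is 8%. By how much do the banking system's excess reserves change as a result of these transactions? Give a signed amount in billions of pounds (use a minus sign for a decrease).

OMO purchase (from banks) £307 billion: reserves +£307B, deposits 0.
Discount-window repayment £66 billion: reserves −£66B, deposits 0.
Totals: Δreserves = +£241B, Δdeposits = 0.
Δrequired reserves = 8% × 0 = 0.
Δexcess reserves = Δreserves − Δrequired = +£241B − (0) = +£241 billion.

+£241 billion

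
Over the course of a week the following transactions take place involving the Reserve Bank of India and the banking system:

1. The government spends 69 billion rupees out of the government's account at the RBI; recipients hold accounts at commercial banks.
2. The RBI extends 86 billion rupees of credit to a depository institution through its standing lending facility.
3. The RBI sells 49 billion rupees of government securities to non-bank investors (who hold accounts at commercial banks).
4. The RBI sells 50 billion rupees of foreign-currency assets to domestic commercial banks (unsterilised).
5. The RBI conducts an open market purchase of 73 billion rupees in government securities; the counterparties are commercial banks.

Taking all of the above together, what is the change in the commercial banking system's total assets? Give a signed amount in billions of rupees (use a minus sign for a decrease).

+106 billion

Government spending 69 billion rupees: bank balance sheets expand → +69B.
Discount-window loan 86 billion rupees: bank balance sheets expand → +86B.
Asset sale (to non-banks) 49 billion rupees: bank balance sheets shrink → −49B.
FX sale 50 billion rupees: just an asset swap on bank balance sheets → 0.
OMO purchase (from banks) 73 billion rupees: just an asset swap on bank balance sheets → 0.
Net: 69 + 86 − 49 + 0 + 0 = +106 billion.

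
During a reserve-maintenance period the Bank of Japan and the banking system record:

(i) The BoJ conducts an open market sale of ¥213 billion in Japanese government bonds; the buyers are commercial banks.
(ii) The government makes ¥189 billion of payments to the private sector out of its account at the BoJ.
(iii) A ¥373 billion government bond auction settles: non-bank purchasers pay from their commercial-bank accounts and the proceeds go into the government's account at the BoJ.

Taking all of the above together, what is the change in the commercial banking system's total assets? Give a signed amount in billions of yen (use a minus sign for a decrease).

-¥184 billion

OMO sale (to banks) ¥213 billion: just an asset swap on bank balance sheets → 0.
Government spending ¥189 billion: bank balance sheets expand → +¥189B.
Government account inflow ¥373 billion: bank balance sheets shrink → −¥373B.
Net: 0 + 189 − 373 = -¥184 billion.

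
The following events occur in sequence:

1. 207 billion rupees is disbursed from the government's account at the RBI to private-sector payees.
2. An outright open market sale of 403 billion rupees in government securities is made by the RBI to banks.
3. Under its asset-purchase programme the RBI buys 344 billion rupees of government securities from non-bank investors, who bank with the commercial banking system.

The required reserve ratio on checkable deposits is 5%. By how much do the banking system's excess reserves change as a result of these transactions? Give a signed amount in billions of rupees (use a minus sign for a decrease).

Government spending 207 billion rupees: reserves +207B, deposits +207B.
OMO sale (to banks) 403 billion rupees: reserves −403B, deposits 0.
Asset purchase (from non-banks) 344 billion rupees: reserves +344B, deposits +344B.
Totals: Δreserves = +148B, Δdeposits = +551B.
Δrequired reserves = 5% × +551B = +27.55B.
Δexcess reserves = Δreserves − Δrequired = +148B − (+27.55B) = +120.45 billion.

+120.45 billion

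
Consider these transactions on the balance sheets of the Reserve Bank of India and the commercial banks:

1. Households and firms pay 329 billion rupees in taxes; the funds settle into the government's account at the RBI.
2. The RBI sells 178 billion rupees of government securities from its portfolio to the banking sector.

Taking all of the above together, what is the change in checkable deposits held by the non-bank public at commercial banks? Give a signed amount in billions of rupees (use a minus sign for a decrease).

-329 billion

RBI balance sheet:
  Assets:      Securities −178B
  Liabilities: Bank reserves −507B, Government deposits +329B
Commercial banking system:
  Assets:      Reserves at CB −507B, Securities +178B
  Liabilities: Checkable deposits −329B
So the change in checkable deposits held by the non-bank public at commercial banks is -329 billion.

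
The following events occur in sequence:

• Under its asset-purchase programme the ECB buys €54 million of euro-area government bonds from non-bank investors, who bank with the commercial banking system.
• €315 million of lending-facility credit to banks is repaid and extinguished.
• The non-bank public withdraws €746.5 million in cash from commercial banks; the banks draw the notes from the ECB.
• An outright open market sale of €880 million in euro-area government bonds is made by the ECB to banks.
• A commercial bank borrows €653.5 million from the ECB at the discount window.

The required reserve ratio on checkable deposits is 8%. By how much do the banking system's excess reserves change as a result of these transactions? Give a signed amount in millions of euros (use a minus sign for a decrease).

-€1178.6 million

Asset purchase (from non-banks) €54 million: reserves +€54M, deposits +€54M.
Discount-window repayment €315 million: reserves −€315M, deposits 0.
Currency withdrawal €746.5 million: reserves −€746.5M, deposits −€746.5M.
OMO sale (to banks) €880 million: reserves −€880M, deposits 0.
Discount-window loan €653.5 million: reserves +€653.5M, deposits 0.
Totals: Δreserves = −€1234M, Δdeposits = −€692.5M.
Δrequired reserves = 8% × −€692.5M = −€55.4M.
Δexcess reserves = Δreserves − Δrequired = −€1234M − (−€55.4M) = -€1178.6 million.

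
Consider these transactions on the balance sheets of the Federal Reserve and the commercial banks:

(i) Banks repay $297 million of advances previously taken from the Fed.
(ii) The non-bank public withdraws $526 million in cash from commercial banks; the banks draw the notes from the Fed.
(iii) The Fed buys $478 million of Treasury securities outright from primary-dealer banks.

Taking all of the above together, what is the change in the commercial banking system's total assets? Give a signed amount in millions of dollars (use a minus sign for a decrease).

Fed balance sheet:
  Assets:      Securities +$478M, Loans to banks −$297M
  Liabilities: Bank reserves −$345M, Currency in circulation +$526M
Commercial banking system:
  Assets:      Reserves at CB −$345M, Securities −$478M
  Liabilities: Checkable deposits −$526M, Borrowings from CB −$297M
Change in total bank assets = -$823 million.

-$823 million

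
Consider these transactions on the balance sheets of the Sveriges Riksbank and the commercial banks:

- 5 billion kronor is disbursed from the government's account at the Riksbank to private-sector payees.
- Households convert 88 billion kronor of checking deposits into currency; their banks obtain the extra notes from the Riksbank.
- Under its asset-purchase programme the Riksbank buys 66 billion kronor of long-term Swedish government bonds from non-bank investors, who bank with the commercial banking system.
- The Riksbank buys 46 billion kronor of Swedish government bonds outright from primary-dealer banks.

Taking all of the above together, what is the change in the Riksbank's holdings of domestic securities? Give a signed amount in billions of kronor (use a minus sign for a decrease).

+112 billion

Riksbank balance sheet:
  Assets:      Securities +112B
  Liabilities: Bank reserves +29B, Currency in circulation +88B, Government deposits −5B
So the change in the Riksbank's holdings of domestic securities is +112 billion.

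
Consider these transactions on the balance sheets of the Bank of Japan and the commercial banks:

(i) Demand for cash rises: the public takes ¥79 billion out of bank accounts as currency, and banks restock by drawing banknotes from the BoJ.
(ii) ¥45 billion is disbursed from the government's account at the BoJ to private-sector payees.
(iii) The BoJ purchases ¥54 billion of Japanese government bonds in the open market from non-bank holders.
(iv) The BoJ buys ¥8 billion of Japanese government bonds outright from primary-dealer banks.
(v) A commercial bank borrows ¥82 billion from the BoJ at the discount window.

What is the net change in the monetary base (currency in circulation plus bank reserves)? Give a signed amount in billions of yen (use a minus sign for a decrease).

+¥189 billion

Currency withdrawal ¥79 billion: just a shift between currency and reserves — both are base money → 0.
Government spending ¥45 billion: a non-base liability converts back to reserves → +¥45B.
Asset purchase (from non-banks) ¥54 billion: BoJ balance sheet expands → +¥54B.
OMO purchase (from banks) ¥8 billion: BoJ balance sheet expands → +¥8B.
Discount-window loan ¥82 billion: BoJ balance sheet expands → +¥82B.
Net: 0 + 45 + 54 + 8 + 82 = +¥189 billion.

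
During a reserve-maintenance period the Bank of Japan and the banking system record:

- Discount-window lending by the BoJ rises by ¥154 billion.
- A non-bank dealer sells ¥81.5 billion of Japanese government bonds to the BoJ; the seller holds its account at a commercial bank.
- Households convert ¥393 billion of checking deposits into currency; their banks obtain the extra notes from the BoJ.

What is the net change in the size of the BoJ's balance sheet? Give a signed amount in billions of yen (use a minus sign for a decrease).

+¥235.5 billion

BoJ balance sheet:
  Assets:      Securities +¥81.5B, Loans to banks +¥154B
  Liabilities: Bank reserves −¥157.5B, Currency in circulation +¥393B
Commercial banking system:
  Assets:      Reserves at CB −¥157.5B
  Liabilities: Checkable deposits −¥311.5B, Borrowings from CB +¥154B
Change in total BoJ assets = +¥235.5 billion.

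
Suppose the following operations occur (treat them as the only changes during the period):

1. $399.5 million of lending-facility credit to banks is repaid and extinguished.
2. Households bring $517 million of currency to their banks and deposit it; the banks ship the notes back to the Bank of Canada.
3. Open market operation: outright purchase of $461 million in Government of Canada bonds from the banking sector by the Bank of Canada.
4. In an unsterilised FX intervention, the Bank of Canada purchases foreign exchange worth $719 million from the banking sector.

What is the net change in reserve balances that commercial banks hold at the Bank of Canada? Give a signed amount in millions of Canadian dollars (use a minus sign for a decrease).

+$1297.5 million

Bank of Canada balance sheet:
  Assets:      Securities +$461M, Loans to banks −$399.5M, Foreign assets +$719M
  Liabilities: Bank reserves +$1297.5M, Currency in circulation −$517M
So the change in reserve balances that commercial banks hold at the Bank of Canada is +$1297.5 million.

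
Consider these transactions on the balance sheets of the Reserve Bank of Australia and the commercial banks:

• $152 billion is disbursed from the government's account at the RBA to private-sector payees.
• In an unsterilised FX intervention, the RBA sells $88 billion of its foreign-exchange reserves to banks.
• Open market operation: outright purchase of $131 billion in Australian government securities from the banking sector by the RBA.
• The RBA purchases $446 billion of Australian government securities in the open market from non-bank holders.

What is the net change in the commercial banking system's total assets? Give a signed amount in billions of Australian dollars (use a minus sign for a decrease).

+$598 billion

Government spending $152 billion: bank balance sheets expand → +$152B.
FX sale $88 billion: just an asset swap on bank balance sheets → 0.
OMO purchase (from banks) $131 billion: just an asset swap on bank balance sheets → 0.
Asset purchase (from non-banks) $446 billion: bank balance sheets expand → +$446B.
Net: 152 + 0 + 0 + 446 = +$598 billion.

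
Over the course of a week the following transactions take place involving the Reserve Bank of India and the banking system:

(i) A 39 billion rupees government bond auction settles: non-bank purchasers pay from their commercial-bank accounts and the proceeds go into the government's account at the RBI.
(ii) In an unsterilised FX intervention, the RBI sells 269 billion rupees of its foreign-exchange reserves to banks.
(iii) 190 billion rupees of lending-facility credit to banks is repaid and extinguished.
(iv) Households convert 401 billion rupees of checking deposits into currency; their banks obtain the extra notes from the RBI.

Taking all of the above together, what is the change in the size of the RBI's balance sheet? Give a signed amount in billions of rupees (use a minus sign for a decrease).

-459 billion

Government account inflow 39 billion rupees: only the composition of liabilities changes → 0.
FX sale 269 billion rupees: an RBI asset is shed → −269B.
Discount-window repayment 190 billion rupees: an RBI asset is shed → −190B.
Currency withdrawal 401 billion rupees: only the composition of liabilities changes → 0.
Net: 0 − 269 − 190 + 0 = -459 billion.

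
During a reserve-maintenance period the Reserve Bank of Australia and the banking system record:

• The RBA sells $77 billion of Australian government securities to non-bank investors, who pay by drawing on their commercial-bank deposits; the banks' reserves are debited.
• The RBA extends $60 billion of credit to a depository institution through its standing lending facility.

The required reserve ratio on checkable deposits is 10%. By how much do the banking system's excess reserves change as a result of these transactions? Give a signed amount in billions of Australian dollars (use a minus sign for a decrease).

-$9.3 billion

Asset sale (to non-banks) $77 billion: reserves −$77B, deposits −$77B.
Discount-window loan $60 billion: reserves +$60B, deposits 0.
Totals: Δreserves = −$17B, Δdeposits = −$77B.
Δrequired reserves = 10% × −$77B = −$7.7B.
Δexcess reserves = Δreserves − Δrequired = −$17B − (−$7.7B) = -$9.3 billion.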